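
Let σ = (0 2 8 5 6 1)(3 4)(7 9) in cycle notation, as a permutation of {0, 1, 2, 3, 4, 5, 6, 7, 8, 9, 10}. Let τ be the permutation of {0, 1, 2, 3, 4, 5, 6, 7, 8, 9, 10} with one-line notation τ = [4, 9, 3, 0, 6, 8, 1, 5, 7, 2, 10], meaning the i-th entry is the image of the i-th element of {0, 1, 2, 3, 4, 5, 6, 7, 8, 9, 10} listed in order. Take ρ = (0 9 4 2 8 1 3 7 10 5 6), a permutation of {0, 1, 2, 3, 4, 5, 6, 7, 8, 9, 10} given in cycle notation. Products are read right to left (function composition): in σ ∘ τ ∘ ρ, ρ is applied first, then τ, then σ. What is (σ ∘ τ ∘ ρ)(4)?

4

Chase 4: ρ(4) = 2; τ(2) = 3; σ(3) = 4. Hence (σ ∘ τ ∘ ρ)(4) = 4.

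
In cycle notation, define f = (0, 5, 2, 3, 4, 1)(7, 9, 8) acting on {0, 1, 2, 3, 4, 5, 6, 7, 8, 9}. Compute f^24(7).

7

7 lies in the 3-cycle (7, 9, 8).
On a 3-cycle, f^3 is the identity, so f^24 = f^0 there (24 ≡ 0 mod 3).
So f^24(7) = 7.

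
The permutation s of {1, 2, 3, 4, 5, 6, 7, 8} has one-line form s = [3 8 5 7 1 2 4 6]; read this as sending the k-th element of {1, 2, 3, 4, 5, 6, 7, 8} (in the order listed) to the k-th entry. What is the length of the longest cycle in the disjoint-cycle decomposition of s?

Decomposing into disjoint cycles gives (1, 3, 5)(2, 8, 6)(4, 7); the longest has length 3.

3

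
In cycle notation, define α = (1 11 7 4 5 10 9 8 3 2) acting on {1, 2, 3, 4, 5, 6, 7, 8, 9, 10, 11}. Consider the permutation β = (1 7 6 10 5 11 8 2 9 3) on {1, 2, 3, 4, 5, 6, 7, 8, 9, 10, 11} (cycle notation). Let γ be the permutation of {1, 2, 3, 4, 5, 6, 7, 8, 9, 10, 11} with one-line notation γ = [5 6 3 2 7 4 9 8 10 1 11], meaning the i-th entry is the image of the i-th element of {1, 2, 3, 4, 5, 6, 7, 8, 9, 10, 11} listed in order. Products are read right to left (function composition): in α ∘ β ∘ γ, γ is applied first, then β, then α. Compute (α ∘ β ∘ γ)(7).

2

Apply the permutations in order: γ(7) = 9, then β(9) = 3, then α(3) = 2. So (α ∘ β ∘ γ)(7) = 2.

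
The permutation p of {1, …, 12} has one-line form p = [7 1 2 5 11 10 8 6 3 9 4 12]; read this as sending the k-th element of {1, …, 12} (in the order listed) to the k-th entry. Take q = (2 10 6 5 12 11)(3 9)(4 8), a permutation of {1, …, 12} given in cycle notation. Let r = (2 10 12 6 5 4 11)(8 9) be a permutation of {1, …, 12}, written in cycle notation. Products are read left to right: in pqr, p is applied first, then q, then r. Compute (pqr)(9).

8

Chase 9: p(9) = 3; q(3) = 9; r(9) = 8. Hence (pqr)(9) = 8.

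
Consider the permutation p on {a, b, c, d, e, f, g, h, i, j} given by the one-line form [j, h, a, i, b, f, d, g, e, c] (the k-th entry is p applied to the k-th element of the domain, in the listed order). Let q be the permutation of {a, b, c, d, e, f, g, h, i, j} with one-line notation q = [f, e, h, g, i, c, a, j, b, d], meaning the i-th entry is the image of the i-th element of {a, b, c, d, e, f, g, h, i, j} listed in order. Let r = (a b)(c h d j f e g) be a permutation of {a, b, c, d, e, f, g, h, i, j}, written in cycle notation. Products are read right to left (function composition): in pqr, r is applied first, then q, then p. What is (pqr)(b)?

Apply the permutations in order: r(b) = a, then q(a) = f, then p(f) = f. So (pqr)(b) = f.

f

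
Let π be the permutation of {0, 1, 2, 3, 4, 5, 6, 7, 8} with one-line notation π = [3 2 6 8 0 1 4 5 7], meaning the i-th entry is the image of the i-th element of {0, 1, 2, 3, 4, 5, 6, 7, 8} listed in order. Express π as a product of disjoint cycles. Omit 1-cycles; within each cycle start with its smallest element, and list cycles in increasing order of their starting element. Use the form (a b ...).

Start at 0 and follow images: 0 → 3 → 8 → 7 → 5 → 1 → 2 → 6 → 4 → 0, giving the cycle (0 3 8 7 5 1 2 6 4).
Continuing from each remaining unvisited element yields (0 3 8 7 5 1 2 6 4).

(0 3 8 7 5 1 2 6 4)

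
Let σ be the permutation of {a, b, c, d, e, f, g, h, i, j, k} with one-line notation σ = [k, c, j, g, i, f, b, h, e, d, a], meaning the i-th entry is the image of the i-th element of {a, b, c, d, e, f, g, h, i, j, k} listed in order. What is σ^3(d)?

Tracing d → g → … returns to d after 5 steps, so d lies in a 5-cycle (b c j d g).
Advancing 3 steps from d: d → g → b → c.

c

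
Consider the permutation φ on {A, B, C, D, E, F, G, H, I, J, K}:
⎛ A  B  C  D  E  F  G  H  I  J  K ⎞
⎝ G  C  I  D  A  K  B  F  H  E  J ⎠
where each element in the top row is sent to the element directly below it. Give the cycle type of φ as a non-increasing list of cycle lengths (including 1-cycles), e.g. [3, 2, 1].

The disjoint cycles are (A G B C I H F K J E)(D), with lengths 10, 1 in non-increasing order.

[10, 1]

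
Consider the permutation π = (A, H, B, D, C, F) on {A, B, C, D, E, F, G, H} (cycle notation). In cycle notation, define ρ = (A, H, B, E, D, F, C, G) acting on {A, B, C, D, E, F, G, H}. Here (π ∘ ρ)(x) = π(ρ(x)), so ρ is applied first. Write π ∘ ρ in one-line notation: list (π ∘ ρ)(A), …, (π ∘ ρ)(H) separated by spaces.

B E G A C F H D

Chase each element through ρ then π: A → H → B; B → E → E; C → G → G; D → F → A; E → D → C; F → C → F; G → A → H; H → B → D.
So π ∘ ρ in one-line form is B E G A C F H D.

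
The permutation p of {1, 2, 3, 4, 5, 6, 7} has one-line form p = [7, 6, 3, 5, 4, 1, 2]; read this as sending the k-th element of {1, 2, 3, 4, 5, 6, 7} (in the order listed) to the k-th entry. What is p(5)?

5 is element number 5 of the domain, and entry number 5 of the one-line form is 4, so p(5) = 4.

4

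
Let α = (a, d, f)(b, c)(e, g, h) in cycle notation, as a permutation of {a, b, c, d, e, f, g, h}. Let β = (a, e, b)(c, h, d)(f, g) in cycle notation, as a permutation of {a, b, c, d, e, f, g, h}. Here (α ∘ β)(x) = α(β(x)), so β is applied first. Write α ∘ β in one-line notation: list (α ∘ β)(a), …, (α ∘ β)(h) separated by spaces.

g d e b c h a f

Chase each element through β then α: a → e → g; b → a → d; c → h → e; d → c → b; e → b → c; f → g → h; g → f → a; h → d → f.
Collecting the images, α ∘ β = [g d e b c h a f].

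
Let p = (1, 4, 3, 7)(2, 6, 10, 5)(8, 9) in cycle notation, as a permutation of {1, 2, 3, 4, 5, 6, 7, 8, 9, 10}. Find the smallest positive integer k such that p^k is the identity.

4

The cycle type of p is (4, 4, 2).
The order of p is the least common multiple of its cycle lengths: lcm(4, 4, 2) = 4.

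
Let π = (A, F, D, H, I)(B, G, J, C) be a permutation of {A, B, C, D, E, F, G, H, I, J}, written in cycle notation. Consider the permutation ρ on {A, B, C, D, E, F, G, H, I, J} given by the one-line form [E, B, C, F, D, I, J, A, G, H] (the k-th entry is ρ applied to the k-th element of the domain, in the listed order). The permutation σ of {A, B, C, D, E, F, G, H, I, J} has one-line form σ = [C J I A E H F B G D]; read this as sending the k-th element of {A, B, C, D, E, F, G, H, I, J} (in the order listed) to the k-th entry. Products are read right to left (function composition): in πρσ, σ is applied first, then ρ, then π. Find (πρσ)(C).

J

Apply the permutations in order: σ(C) = I, then ρ(I) = G, then π(G) = J. So (πρσ)(C) = J.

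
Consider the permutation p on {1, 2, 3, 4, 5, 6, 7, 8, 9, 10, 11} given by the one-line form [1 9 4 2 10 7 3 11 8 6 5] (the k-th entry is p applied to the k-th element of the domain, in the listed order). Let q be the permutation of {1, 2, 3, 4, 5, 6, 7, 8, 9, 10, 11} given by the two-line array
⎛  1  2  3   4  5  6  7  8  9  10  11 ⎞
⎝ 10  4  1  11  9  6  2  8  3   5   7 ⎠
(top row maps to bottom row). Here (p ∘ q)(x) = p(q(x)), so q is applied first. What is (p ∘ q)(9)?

4

(p ∘ q)(9) = p(q(9)). q(9) = 3, then p(3) = 4. So (p ∘ q)(9) = 4.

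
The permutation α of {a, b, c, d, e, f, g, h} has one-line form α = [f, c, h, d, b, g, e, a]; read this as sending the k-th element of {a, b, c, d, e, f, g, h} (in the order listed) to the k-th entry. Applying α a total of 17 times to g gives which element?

c

Tracing g → e → … returns to g after 7 steps, so g lies in a 7-cycle (a f g e b c h).
On a 7-cycle, α^7 is the identity, so α^17 = α^3 there (17 ≡ 3 mod 7).
Stepping 3 places around the cycle: g → e → b → c.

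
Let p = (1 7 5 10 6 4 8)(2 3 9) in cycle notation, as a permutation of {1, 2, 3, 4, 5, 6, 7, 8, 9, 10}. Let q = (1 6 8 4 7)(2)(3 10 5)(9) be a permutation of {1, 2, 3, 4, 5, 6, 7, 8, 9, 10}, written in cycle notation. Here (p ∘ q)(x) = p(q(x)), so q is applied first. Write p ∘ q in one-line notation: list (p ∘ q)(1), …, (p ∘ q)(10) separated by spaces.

(p ∘ q)(x) = p(q(x)). Computing each image: p(q(1)) = p(6) = 4, p(q(2)) = p(2) = 3, p(q(3)) = p(10) = 6, p(q(4)) = p(7) = 5, p(q(5)) = p(3) = 9, p(q(6)) = p(8) = 1, p(q(7)) = p(1) = 7, p(q(8)) = p(4) = 8, p(q(9)) = p(9) = 2, p(q(10)) = p(5) = 10.
Hence p ∘ q = [4 3 6 5 9 1 7 8 2 10].

4 3 6 5 9 1 7 8 2 10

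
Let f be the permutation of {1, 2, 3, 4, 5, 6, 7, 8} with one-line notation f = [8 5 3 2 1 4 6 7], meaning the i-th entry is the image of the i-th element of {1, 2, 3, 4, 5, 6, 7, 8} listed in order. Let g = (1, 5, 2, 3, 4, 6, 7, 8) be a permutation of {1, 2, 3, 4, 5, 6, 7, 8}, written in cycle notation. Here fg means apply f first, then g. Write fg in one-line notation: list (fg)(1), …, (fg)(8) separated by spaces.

1 2 4 3 5 6 7 8

(fg)(x) = g(f(x)). Computing each image: g(f(1)) = g(8) = 1, g(f(2)) = g(5) = 2, g(f(3)) = g(3) = 4, g(f(4)) = g(2) = 3, g(f(5)) = g(1) = 5, g(f(6)) = g(4) = 6, g(f(7)) = g(6) = 7, g(f(8)) = g(7) = 8.
Hence fg = [1 2 4 3 5 6 7 8].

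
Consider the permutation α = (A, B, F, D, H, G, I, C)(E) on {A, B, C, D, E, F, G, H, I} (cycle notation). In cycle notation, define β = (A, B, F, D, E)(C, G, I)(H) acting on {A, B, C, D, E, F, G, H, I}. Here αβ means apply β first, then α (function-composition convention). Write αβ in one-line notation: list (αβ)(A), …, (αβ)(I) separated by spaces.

(αβ)(x) = α(β(x)). Computing each image: α(β(A)) = α(B) = F, α(β(B)) = α(F) = D, α(β(C)) = α(G) = I, α(β(D)) = α(E) = E, α(β(E)) = α(A) = B, α(β(F)) = α(D) = H, α(β(G)) = α(I) = C, α(β(H)) = α(H) = G, α(β(I)) = α(C) = A.
Hence αβ = [F D I E B H C G A].

F D I E B H C G A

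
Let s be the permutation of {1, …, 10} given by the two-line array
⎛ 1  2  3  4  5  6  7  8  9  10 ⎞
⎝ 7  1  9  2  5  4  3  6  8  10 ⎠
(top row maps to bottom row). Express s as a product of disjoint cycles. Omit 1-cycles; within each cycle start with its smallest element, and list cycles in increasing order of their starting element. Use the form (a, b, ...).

Start at 1 and follow images: 1 → 7 → 3 → 9 → 8 → 6 → 4 → 2 → 1, giving the cycle (1, 7, 3, 9, 8, 6, 4, 2).
Repeating from the next unused element and collecting all non-trivial cycles gives (1, 7, 3, 9, 8, 6, 4, 2).

(1, 7, 3, 9, 8, 6, 4, 2)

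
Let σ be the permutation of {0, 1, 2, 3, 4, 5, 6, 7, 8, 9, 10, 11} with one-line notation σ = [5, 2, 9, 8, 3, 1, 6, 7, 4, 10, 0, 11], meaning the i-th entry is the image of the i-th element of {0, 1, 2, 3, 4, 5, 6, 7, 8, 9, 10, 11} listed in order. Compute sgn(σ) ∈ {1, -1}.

-1

In disjoint-cycle form the cycle lengths are 6, 3, 1, 1, 1.
A cycle is odd iff its length is even; σ has 1 even-length cycle, so sgn(σ) = (−1)^1 and σ is odd.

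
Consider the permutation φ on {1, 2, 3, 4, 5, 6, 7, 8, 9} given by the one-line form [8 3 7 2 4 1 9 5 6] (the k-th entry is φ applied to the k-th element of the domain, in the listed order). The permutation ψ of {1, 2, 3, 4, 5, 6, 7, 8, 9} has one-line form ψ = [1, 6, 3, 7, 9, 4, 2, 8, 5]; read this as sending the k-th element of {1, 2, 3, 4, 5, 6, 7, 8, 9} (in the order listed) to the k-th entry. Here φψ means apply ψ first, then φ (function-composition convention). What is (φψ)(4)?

(φψ)(4) = φ(ψ(4)). ψ(4) = 7, then φ(7) = 9. So (φψ)(4) = 9.

9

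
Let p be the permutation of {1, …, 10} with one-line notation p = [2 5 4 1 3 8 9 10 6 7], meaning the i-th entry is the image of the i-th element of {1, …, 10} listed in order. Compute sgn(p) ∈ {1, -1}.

In disjoint-cycle form the cycle lengths are 5, 5.
A cycle is odd iff its length is even; p has 0 even-length cycles, so sgn(p) = (−1)^0 and p is even.

1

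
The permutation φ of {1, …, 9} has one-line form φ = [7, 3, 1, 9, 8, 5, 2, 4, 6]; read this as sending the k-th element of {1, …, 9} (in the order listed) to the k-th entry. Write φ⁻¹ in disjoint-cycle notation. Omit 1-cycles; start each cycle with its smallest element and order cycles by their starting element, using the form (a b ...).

(1 3 2 7)(4 8 5 6 9)

The cycle decomposition of φ is (1 7 2 3)(4 9 6 5 8).
The inverse reverses every cycle; in canonical form, φ⁻¹ = (1 3 2 7)(4 8 5 6 9).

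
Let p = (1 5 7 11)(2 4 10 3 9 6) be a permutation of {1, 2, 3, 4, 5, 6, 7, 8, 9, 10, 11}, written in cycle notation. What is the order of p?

12

The cycle type of p is (6, 4, 1).
Since disjoint cycles commute, ord(p) = lcm(6, 4) = 12.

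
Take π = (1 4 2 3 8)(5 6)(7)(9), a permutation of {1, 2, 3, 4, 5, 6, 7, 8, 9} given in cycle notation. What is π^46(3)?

3 lies in the 5-cycle (1 4 2 3 8).
On a 5-cycle, π^5 is the identity, so π^46 = π^1 there (46 ≡ 1 mod 5).
Advancing 1 step from 3: 3 → 8.

8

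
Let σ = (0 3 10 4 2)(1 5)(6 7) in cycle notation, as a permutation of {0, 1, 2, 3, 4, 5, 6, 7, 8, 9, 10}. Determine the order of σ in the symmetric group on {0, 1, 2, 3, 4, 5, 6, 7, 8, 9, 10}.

10

The cycle type of σ is (5, 2, 2, 1, 1).
The order of σ is the least common multiple of its cycle lengths: lcm(5, 2, 2) = 10.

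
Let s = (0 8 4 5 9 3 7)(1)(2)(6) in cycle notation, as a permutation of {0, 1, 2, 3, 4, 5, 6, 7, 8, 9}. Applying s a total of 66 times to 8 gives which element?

8 lies in the 7-cycle (0 8 4 5 9 3 7).
On a 7-cycle, s^7 is the identity, so s^66 = s^3 there (66 ≡ 3 mod 7).
Advancing 3 steps from 8: 8 → 4 → 5 → 9.

9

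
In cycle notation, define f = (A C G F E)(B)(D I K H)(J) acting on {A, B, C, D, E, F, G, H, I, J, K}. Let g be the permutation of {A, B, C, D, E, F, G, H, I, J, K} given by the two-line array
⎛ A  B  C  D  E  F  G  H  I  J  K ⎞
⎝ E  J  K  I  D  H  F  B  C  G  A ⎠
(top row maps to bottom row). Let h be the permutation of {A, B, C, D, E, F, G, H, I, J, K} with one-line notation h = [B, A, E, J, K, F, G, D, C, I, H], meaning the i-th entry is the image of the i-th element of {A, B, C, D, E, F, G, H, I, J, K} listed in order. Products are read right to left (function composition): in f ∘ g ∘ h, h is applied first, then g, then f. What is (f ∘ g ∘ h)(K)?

B

Chase K: h(K) = H; g(H) = B; f(B) = B. Hence (f ∘ g ∘ h)(K) = B.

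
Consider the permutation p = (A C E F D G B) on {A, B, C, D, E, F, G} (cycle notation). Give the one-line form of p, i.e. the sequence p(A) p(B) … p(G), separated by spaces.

Reading each image from the cycles: A↦C, B↦A, C↦E, D↦G, E↦F, F↦D, G↦B.
Listing these in domain order gives C A E G F D B.

C A E G F D B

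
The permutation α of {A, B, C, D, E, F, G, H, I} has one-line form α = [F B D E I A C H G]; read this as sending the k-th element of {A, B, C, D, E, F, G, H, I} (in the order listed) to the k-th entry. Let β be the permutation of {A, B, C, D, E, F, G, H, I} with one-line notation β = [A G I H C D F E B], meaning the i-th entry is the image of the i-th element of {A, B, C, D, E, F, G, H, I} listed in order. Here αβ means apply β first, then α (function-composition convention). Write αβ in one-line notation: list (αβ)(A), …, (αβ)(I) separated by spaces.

F C G H D E A I B

(αβ)(x) = α(β(x)). Computing each image: α(β(A)) = α(A) = F, α(β(B)) = α(G) = C, α(β(C)) = α(I) = G, α(β(D)) = α(H) = H, α(β(E)) = α(C) = D, α(β(F)) = α(D) = E, α(β(G)) = α(F) = A, α(β(H)) = α(E) = I, α(β(I)) = α(B) = B.
Hence αβ = [F C G H D E A I B].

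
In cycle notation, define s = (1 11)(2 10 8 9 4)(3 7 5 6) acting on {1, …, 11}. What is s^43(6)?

6 lies in the 4-cycle (3 7 5 6).
On a 4-cycle, s^4 is the identity, so s^43 = s^3 there (43 ≡ 3 mod 4).
Advancing 3 steps from 6: 6 → 3 → 7 → 5.

5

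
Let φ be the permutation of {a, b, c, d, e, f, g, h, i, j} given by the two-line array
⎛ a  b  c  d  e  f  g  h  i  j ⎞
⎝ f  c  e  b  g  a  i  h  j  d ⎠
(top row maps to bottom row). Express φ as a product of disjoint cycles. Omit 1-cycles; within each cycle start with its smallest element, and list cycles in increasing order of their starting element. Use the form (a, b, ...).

(a, f)(b, c, e, g, i, j, d)

Iterating φ from a gives a → f → a; that is the 2-cycle (a, f).
Continuing from each remaining unvisited element yields (a, f)(b, c, e, g, i, j, d).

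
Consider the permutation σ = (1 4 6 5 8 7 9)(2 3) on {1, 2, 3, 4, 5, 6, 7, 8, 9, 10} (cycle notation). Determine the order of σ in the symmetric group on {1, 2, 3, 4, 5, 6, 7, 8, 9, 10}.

14

The cycle type of σ is (7, 2, 1).
The order is lcm(7, 2) = 14.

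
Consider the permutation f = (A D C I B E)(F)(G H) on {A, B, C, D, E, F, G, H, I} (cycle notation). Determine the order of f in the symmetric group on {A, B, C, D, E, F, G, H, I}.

6

The cycle type of f is (6, 2, 1).
The order of f is the least common multiple of its cycle lengths: lcm(6, 2) = 6.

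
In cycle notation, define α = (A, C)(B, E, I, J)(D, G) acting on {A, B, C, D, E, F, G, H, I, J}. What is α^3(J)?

I

J lies in the 4-cycle (B, E, I, J).
Advancing 3 steps from J: J → B → E → I.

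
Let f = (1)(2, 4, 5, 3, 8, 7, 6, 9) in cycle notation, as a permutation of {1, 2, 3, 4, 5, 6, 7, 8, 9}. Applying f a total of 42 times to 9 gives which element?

4

9 lies in the 8-cycle (2, 4, 5, 3, 8, 7, 6, 9).
Powers repeat with period 8 on this cycle, and 42 mod 8 = 2, so f^42(9) = f^2(9).
Stepping 2 places around the cycle: 9 → 2 → 4.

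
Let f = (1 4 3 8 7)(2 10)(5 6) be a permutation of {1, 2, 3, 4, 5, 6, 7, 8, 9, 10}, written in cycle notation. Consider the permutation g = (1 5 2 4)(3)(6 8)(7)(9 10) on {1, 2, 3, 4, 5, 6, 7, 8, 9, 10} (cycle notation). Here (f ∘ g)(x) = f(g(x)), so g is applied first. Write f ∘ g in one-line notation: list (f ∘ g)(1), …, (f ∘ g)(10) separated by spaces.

Chase each element through g then f: 1 → 5 → 6; 2 → 4 → 3; 3 → 3 → 8; 4 → 1 → 4; 5 → 2 → 10; 6 → 8 → 7; 7 → 7 → 1; 8 → 6 → 5; 9 → 10 → 2; 10 → 9 → 9.
Collecting the images, f ∘ g = [6 3 8 4 10 7 1 5 2 9].

6 3 8 4 10 7 1 5 2 9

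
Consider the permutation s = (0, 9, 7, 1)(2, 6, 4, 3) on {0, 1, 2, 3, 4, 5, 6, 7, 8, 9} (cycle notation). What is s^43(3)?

3 lies in the 4-cycle (2, 6, 4, 3).
On a 4-cycle, s^4 is the identity, so s^43 = s^3 there (43 ≡ 3 mod 4).
Stepping 3 places around the cycle: 3 → 2 → 6 → 4.

4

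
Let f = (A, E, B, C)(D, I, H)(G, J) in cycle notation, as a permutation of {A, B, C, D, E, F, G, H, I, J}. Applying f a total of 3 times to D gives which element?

D lies in the 3-cycle (D, I, H).
On a 3-cycle, f^3 is the identity, so f^3 = f^0 there (3 ≡ 0 mod 3).
So f^3(D) = D.

D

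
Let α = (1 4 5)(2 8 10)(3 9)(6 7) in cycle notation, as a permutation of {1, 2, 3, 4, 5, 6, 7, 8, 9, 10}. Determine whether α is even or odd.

even

The cycle lengths are 3, 3, 2, 2.
A cycle is odd iff its length is even; α has 2 even-length cycles, so sgn(α) = (−1)^2 and α is even.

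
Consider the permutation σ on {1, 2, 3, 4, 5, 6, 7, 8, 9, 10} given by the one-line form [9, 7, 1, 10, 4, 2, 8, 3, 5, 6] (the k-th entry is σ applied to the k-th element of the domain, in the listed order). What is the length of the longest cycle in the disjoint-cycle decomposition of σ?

10

Decomposing into disjoint cycles gives (1 9 5 4 10 6 2 7 8 3); the longest has length 10.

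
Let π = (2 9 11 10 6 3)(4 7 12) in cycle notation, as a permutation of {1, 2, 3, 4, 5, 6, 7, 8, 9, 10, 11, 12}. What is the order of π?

6

The cycle type of π is (6, 3, 1, 1, 1).
The order is lcm(6, 3) = 6.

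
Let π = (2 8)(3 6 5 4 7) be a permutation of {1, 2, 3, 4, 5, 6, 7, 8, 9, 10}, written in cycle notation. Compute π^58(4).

6

4 lies in the 5-cycle (3 6 5 4 7).
On a 5-cycle, π^5 is the identity, so π^58 = π^3 there (58 ≡ 3 mod 5).
Stepping 3 places around the cycle: 4 → 7 → 3 → 6.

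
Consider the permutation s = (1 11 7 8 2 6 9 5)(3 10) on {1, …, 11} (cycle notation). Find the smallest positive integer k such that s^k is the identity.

The cycle type of s is (8, 2, 1).
The order of s is the least common multiple of its cycle lengths: lcm(8, 2) = 8.

8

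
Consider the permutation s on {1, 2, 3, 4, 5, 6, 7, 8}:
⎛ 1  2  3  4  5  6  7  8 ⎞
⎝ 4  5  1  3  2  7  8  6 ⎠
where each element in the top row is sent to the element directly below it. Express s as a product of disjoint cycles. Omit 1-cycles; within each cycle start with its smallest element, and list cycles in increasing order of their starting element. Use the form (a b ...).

(1 4 3)(2 5)(6 7 8)

Iterating s from 1 gives 1 → 4 → 3 → 1; that is the 3-cycle (1 4 3).
Continuing from each remaining unvisited element yields (1 4 3)(2 5)(6 7 8).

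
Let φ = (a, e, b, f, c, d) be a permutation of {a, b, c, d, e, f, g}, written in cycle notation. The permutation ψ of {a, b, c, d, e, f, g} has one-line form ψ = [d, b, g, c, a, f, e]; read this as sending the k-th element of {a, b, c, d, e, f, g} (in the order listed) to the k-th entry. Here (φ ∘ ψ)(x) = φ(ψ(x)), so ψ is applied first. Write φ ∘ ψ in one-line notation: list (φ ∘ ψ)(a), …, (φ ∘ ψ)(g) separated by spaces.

(φ ∘ ψ)(x) = φ(ψ(x)). Computing each image: φ(ψ(a)) = φ(d) = a, φ(ψ(b)) = φ(b) = f, φ(ψ(c)) = φ(g) = g, φ(ψ(d)) = φ(c) = d, φ(ψ(e)) = φ(a) = e, φ(ψ(f)) = φ(f) = c, φ(ψ(g)) = φ(e) = b.
Hence φ ∘ ψ = [a f g d e c b].

a f g d e c b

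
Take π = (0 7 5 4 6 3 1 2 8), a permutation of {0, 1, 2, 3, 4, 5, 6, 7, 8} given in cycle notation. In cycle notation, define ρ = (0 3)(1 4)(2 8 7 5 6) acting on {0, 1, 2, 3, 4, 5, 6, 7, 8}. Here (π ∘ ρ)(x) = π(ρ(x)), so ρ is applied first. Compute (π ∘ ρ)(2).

First apply ρ: ρ(2) = 8, then π(8) = 0. Thus (π ∘ ρ)(2) = 0.

0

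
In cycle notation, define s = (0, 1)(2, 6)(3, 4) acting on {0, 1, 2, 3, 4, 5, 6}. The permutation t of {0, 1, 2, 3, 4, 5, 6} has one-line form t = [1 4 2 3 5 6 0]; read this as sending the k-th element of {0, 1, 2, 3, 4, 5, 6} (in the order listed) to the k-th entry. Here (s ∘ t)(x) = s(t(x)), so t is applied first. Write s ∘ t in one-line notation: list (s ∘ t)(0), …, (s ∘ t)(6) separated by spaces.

Chase each element through t then s: 0 → 1 → 0; 1 → 4 → 3; 2 → 2 → 6; 3 → 3 → 4; 4 → 5 → 5; 5 → 6 → 2; 6 → 0 → 1.
Collecting the images, s ∘ t = [0 3 6 4 5 2 1].

0 3 6 4 5 2 1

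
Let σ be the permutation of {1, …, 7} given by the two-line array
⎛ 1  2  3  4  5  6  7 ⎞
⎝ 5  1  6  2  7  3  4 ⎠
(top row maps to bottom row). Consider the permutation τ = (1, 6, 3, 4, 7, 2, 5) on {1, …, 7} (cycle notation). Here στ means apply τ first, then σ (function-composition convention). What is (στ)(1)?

3

First apply τ: τ(1) = 6, then σ(6) = 3. Thus (στ)(1) = 3.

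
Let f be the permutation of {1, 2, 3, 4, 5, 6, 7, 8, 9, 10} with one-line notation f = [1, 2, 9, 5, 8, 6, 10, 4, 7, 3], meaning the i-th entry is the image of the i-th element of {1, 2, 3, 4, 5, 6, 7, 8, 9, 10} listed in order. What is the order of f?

Decomposing into disjoint cycles gives cycle lengths 4, 3, 1, 1, 1.
The order of f is the least common multiple of its cycle lengths: lcm(4, 3) = 12.

12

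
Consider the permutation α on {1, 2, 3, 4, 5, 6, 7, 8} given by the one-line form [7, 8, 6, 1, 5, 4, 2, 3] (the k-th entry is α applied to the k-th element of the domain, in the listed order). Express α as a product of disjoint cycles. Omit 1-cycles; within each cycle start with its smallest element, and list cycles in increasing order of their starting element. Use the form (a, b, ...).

(1, 7, 2, 8, 3, 6, 4)

From 1: 1 → 7 → 2 → 8 → 3 → 6 → 4 → 1, closing the cycle (1, 7, 2, 8, 3, 6, 4).
Repeating from the next unused element and collecting all non-trivial cycles gives (1, 7, 2, 8, 3, 6, 4).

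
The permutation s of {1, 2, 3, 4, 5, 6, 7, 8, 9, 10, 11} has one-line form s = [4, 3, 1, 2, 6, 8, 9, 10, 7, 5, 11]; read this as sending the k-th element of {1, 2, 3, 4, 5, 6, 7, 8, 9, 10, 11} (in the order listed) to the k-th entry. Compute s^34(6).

10

Tracing 6 → 8 → … returns to 6 after 4 steps, so 6 lies in a 4-cycle (5, 6, 8, 10).
Powers repeat with period 4 on this cycle, and 34 mod 4 = 2, so s^34(6) = s^2(6).
Advancing 2 steps from 6: 6 → 8 → 10.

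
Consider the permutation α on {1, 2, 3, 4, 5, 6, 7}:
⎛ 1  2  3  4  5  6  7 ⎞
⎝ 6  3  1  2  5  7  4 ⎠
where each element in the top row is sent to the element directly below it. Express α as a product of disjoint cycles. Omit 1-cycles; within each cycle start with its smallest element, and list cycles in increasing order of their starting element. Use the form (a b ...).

(1 6 7 4 2 3)

From 1: 1 → 6 → 7 → 4 → 2 → 3 → 1, closing the cycle (1 6 7 4 2 3).
Continuing from each remaining unvisited element yields (1 6 7 4 2 3).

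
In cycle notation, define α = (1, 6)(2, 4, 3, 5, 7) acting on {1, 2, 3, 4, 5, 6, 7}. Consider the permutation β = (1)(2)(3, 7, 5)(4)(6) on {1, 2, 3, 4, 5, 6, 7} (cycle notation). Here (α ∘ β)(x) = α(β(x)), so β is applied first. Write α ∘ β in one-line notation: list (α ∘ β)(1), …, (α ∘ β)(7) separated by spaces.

6 4 2 3 5 1 7

For each element, apply β then α: 1 → 1 → 6; 2 → 2 → 4; 3 → 7 → 2; 4 → 4 → 3; 5 → 3 → 5; 6 → 6 → 1; 7 → 5 → 7.
So α ∘ β in one-line form is 6 4 2 3 5 1 7.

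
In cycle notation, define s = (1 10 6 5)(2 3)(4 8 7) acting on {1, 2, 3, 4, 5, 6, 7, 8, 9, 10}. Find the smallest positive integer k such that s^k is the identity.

12

The cycle type of s is (4, 3, 2, 1).
The order of s is the least common multiple of its cycle lengths: lcm(4, 3, 2) = 12.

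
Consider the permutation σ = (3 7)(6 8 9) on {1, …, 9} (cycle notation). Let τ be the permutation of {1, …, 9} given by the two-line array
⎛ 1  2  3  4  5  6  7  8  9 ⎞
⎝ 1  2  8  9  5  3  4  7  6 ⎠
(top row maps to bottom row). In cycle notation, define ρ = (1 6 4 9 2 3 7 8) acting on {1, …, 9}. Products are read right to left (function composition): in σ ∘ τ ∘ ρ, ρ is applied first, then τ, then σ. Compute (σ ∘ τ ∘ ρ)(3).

4

(σ ∘ τ ∘ ρ)(3) = σ(τ(ρ(3))). ρ(3) = 7, then τ(7) = 4, then σ(4) = 4, so the result is 4.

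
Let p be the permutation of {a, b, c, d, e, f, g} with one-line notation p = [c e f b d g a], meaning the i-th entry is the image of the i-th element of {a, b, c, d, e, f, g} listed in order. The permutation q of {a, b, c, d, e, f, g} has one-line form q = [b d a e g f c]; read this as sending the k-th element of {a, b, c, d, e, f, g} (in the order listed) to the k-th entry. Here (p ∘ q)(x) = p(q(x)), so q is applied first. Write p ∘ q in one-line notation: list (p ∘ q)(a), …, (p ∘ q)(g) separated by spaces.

(p ∘ q)(x) = p(q(x)). Computing each image: p(q(a)) = p(b) = e, p(q(b)) = p(d) = b, p(q(c)) = p(a) = c, p(q(d)) = p(e) = d, p(q(e)) = p(g) = a, p(q(f)) = p(f) = g, p(q(g)) = p(c) = f.
Hence p ∘ q = [e b c d a g f].

e b c d a g f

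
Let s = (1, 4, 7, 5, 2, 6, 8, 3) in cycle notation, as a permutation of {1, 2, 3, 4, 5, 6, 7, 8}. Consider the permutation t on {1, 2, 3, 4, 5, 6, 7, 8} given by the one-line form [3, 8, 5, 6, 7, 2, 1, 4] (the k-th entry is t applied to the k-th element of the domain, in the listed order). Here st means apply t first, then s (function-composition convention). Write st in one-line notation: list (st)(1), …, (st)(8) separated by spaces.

For each element, apply t then s: 1 → 3 → 1; 2 → 8 → 3; 3 → 5 → 2; 4 → 6 → 8; 5 → 7 → 5; 6 → 2 → 6; 7 → 1 → 4; 8 → 4 → 7.
Collecting the images, st = [1 3 2 8 5 6 4 7].

1 3 2 8 5 6 4 7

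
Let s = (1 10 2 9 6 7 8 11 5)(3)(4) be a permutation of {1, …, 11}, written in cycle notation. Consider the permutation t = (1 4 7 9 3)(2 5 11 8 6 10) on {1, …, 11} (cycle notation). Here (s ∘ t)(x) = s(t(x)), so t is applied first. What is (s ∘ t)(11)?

11

(s ∘ t)(11) = s(t(11)). t(11) = 8, then s(8) = 11. So (s ∘ t)(11) = 11.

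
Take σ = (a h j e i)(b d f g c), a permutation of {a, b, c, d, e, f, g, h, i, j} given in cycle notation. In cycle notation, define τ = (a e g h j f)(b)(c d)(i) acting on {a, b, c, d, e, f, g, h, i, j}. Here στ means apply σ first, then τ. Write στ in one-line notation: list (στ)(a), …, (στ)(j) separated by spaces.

(στ)(x) = τ(σ(x)). Computing each image: τ(σ(a)) = τ(h) = j, τ(σ(b)) = τ(d) = c, τ(σ(c)) = τ(b) = b, τ(σ(d)) = τ(f) = a, τ(σ(e)) = τ(i) = i, τ(σ(f)) = τ(g) = h, τ(σ(g)) = τ(c) = d, τ(σ(h)) = τ(j) = f, τ(σ(i)) = τ(a) = e, τ(σ(j)) = τ(e) = g.
Hence στ = [j c b a i h d f e g].

j c b a i h d f e g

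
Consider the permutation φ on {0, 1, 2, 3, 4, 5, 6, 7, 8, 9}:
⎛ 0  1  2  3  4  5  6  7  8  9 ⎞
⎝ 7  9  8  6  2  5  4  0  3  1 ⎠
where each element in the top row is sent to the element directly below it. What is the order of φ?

10

Decomposing into disjoint cycles gives cycle lengths 5, 2, 2, 1.
Since disjoint cycles commute, ord(φ) = lcm(5, 2, 2) = 10.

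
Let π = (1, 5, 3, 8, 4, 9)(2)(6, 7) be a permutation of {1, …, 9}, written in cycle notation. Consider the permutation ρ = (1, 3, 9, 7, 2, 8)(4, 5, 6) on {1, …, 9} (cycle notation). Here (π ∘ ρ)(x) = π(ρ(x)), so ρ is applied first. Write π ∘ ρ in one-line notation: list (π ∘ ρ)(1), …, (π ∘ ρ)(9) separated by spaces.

Chase each element through ρ then π: 1 → 3 → 8; 2 → 8 → 4; 3 → 9 → 1; 4 → 5 → 3; 5 → 6 → 7; 6 → 4 → 9; 7 → 2 → 2; 8 → 1 → 5; 9 → 7 → 6.
Collecting the images, π ∘ ρ = [8 4 1 3 7 9 2 5 6].

8 4 1 3 7 9 2 5 6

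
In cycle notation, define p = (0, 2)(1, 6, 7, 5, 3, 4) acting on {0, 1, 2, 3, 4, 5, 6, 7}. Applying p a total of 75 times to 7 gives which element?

4

7 lies in the 6-cycle (1, 6, 7, 5, 3, 4).
On a 6-cycle, p^6 is the identity, so p^75 = p^3 there (75 ≡ 3 mod 6).
Stepping 3 places around the cycle: 7 → 5 → 3 → 4.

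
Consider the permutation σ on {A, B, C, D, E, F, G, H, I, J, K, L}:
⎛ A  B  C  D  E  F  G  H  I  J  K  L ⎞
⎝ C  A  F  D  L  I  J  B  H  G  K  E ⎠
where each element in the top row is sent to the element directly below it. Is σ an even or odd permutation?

In disjoint-cycle form the cycle lengths are 6, 2, 2, 1, 1.
A cycle is odd iff its length is even; σ has 3 even-length cycles, so sgn(σ) = (−1)^3 and σ is odd.

odd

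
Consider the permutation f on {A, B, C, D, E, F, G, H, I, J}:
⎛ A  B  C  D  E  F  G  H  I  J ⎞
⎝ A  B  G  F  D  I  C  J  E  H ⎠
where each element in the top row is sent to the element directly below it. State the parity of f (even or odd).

In disjoint-cycle form the cycle lengths are 4, 2, 2, 1, 1.
A cycle of length ℓ contributes ℓ−1 transpositions, so f is a product of 3 + 1 + 1 = 5 transpositions — odd.

odd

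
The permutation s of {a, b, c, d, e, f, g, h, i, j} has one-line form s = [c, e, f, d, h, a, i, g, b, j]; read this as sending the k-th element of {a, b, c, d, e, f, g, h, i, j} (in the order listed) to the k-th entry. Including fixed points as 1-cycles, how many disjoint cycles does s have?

The cycle decomposition is (a, c, f)(b, e, h, g, i)(d)(j), which has 4 cycles (counting 1-cycles).

4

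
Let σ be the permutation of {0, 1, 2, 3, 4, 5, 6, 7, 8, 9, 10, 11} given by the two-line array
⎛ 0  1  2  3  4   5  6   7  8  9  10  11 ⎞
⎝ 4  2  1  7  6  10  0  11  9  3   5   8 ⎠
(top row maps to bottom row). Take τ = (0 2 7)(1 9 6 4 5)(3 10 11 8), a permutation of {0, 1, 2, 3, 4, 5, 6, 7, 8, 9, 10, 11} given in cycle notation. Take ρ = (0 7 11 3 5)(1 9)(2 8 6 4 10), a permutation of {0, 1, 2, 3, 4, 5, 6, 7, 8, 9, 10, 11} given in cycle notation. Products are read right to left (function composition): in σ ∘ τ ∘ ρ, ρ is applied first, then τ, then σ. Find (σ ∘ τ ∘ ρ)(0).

4

(σ ∘ τ ∘ ρ)(0) = σ(τ(ρ(0))). ρ(0) = 7, then τ(7) = 0, then σ(0) = 4, so the result is 4.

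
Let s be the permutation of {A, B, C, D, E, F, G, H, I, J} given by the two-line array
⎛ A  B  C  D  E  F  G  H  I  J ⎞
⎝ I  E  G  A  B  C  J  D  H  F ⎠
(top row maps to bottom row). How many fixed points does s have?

0

No element satisfies s(x) = x, so there are 0 fixed points.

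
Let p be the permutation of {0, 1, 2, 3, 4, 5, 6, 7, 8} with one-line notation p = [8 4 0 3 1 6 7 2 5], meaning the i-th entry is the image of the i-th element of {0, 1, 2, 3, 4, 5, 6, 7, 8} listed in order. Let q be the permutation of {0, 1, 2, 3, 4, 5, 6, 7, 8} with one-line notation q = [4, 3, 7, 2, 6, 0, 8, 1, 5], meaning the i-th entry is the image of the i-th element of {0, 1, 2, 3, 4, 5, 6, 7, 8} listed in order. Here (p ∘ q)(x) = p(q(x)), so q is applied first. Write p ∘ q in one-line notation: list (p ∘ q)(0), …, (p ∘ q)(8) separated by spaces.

Chase each element through q then p: 0 → 4 → 1; 1 → 3 → 3; 2 → 7 → 2; 3 → 2 → 0; 4 → 6 → 7; 5 → 0 → 8; 6 → 8 → 5; 7 → 1 → 4; 8 → 5 → 6.
Collecting the images, p ∘ q = [1 3 2 0 7 8 5 4 6].

1 3 2 0 7 8 5 4 6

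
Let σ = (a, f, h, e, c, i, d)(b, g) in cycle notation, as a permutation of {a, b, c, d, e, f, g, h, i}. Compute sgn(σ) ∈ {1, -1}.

The cycle lengths are 7, 2.
A cycle is odd iff its length is even; σ has 1 even-length cycle, so sgn(σ) = (−1)^1 and σ is odd.

-1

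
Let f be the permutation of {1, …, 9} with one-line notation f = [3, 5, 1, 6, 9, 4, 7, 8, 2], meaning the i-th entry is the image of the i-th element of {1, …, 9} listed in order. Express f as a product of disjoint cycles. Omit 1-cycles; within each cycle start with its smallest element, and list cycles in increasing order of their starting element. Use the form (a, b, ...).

(1, 3)(2, 5, 9)(4, 6)

Start at 1 and follow images: 1 → 3 → 1, giving the cycle (1, 3).
Continuing from each remaining unvisited element yields (1, 3)(2, 5, 9)(4, 6).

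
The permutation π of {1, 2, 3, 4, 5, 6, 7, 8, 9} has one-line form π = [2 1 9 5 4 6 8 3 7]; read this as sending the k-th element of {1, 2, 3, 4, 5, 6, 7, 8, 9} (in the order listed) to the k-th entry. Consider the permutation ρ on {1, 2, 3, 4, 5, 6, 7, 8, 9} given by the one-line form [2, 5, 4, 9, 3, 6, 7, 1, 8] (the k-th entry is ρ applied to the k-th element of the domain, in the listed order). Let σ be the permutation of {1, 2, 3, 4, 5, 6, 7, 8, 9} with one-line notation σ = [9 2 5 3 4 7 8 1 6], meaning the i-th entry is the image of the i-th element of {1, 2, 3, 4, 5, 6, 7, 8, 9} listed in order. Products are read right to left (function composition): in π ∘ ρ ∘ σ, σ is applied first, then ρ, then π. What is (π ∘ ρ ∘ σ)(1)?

3

Chase 1: σ(1) = 9; ρ(9) = 8; π(8) = 3. Hence (π ∘ ρ ∘ σ)(1) = 3.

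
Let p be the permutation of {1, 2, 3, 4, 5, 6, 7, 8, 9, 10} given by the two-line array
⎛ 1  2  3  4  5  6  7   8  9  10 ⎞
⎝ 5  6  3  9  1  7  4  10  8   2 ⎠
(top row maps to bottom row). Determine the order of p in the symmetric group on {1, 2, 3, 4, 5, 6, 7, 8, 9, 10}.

14

Writing p as disjoint cycles, the cycle lengths are 7, 2, 1.
The order of p is the least common multiple of its cycle lengths: lcm(7, 2) = 14.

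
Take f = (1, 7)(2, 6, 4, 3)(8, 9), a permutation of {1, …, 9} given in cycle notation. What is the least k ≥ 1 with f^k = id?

4

The disjoint cycles have lengths 4, 2, 2, 1.
The order is lcm(4, 2, 2) = 4.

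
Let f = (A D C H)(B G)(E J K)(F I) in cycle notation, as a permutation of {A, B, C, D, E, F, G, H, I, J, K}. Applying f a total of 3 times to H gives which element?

C

H lies in the 4-cycle (A D C H).
Advancing 3 steps from H: H → A → D → C.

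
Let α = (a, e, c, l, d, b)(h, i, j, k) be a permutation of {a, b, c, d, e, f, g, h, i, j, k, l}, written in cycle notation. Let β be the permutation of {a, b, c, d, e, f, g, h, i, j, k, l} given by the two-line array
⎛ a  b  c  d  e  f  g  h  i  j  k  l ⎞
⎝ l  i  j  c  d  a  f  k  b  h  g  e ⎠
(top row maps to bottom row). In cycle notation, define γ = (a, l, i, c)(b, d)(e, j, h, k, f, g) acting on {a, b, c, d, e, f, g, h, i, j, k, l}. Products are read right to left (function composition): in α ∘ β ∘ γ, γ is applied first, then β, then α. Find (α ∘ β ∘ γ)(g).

b

Apply the permutations in order: γ(g) = e, then β(e) = d, then α(d) = b. So (α ∘ β ∘ γ)(g) = b.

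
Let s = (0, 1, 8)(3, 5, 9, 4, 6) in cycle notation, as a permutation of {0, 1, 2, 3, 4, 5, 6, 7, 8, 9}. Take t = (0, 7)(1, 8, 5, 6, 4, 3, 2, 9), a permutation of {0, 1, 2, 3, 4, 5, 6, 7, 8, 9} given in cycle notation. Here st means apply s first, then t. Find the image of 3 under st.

6

(st)(3) = t(s(3)). s(3) = 5, then t(5) = 6. So (st)(3) = 6.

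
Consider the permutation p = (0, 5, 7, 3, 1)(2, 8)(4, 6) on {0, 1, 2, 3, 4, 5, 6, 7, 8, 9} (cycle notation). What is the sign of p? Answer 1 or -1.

The cycle lengths are 5, 2, 2, 1.
A cycle is odd iff its length is even; p has 2 even-length cycles, so sgn(p) = (−1)^2 and p is even.

1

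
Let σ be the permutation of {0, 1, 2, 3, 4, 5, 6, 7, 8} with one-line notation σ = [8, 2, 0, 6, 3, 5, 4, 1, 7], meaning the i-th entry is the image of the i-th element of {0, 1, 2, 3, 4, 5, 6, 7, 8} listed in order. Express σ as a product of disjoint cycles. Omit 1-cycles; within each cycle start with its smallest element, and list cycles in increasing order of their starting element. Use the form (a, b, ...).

Start at 0 and follow images: 0 → 8 → 7 → 1 → 2 → 0, giving the cycle (0, 8, 7, 1, 2).
Repeating from the next unused element and collecting all non-trivial cycles gives (0, 8, 7, 1, 2)(3, 6, 4).

(0, 8, 7, 1, 2)(3, 6, 4)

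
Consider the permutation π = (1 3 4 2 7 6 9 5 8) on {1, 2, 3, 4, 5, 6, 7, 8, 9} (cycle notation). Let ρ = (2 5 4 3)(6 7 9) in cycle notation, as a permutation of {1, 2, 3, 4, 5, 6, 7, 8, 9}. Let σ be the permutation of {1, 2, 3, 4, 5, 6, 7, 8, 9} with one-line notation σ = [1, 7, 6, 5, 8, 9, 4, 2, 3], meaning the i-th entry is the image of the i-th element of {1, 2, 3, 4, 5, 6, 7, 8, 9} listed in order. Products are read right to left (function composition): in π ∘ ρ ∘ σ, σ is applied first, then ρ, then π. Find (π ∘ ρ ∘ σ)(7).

Chase 7: σ(7) = 4; ρ(4) = 3; π(3) = 4. Hence (π ∘ ρ ∘ σ)(7) = 4.

4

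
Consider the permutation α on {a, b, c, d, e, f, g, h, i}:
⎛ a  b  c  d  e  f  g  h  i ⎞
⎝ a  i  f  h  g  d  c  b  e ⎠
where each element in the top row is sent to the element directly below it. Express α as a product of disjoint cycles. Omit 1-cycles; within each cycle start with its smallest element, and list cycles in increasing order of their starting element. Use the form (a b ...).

From b: b → i → e → g → c → f → d → h → b, closing the cycle (b i e g c f d h).
Repeating from the next unused element and collecting all non-trivial cycles gives (b i e g c f d h).

(b i e g c f d h)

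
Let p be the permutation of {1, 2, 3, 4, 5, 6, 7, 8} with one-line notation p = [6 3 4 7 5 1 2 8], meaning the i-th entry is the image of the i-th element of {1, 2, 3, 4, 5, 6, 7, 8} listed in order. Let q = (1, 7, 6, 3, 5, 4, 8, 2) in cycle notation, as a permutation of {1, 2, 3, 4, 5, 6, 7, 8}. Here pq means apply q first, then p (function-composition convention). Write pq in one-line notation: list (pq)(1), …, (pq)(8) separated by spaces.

2 6 5 8 7 4 1 3

Chase each element through q then p: 1 → 7 → 2; 2 → 1 → 6; 3 → 5 → 5; 4 → 8 → 8; 5 → 4 → 7; 6 → 3 → 4; 7 → 6 → 1; 8 → 2 → 3.
So pq in one-line form is 2 6 5 8 7 4 1 3.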